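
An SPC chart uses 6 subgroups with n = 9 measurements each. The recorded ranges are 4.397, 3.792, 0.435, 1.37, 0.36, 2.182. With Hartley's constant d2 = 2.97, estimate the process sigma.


R_bar = (4.397 + 3.792 + 0.435 + 1.37 + 0.36 + 2.182) / 6
R_bar = 12.536 / 6 = 2.0893333
sigma_hat = R_bar / d2 = 2.0893333 / 2.97 = 0.7035

0.7035


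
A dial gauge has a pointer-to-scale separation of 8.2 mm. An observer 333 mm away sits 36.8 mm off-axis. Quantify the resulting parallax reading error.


error = h * offset / d
= 8.2 * 36.8 / 333
= 0.9062

0.9062


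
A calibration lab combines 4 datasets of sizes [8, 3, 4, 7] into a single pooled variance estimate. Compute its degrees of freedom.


nu = sum_i (n_i - 1)
nu = ((8 - 1) + (3 - 1) + (4 - 1) + (7 - 1))
nu = 7 + 2 + 3 + 6
nu = 18

18


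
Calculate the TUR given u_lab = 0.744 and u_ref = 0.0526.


TUR = u_lab / u_ref
= 0.744 / 0.0526
= 14.1445

14.1445


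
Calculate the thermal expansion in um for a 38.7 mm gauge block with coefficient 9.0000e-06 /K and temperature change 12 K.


dL = L * alpha * dT
= 38.7 * 9.0000e-06 * 12
= 0.0041796 mm
dL_um = 0.0041796 * 1000 = 4.1796 um

4.1796


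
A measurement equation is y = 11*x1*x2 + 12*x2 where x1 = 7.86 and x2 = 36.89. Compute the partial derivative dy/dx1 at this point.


y = 11*x1*x2 + 12*x2
dy/dx1 = 11*x2
Evaluate at x2 = 36.89: c1 = 11 * 36.89
c1 = 405.7900

405.7900


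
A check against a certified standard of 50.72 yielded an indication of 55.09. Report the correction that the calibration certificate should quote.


Correction = standard - reading
= 50.72 - 55.09
= -4.3700

-4.3700


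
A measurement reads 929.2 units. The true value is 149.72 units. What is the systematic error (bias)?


Systematic error = measured - true
= 929.2 - 149.72
= 779.4800

779.4800


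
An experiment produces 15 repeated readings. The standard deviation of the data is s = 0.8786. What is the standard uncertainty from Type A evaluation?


u_A = s / sqrt(n)
u_A = 0.8786 / sqrt(15)
u_A = 0.8786 / 3.8729833
u_A = 0.2269

0.2269


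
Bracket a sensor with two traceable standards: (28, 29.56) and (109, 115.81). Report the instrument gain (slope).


slope = (y2 - y1) / (x2 - x1)
= (115.81 - 29.56) / (109 - 28)
= 86.2500 / 81
= 1.0648

1.0648


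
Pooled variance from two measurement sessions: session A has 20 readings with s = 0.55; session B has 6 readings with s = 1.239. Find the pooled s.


s_p = sqrt(((n1-1)*s1^2 + (n2-1)*s2^2) / (n1+n2-2))
numerator = (20-1)*0.55^2 + (6-1)*1.239^2 = 5.7475 + 7.675605 = 13.423105
denominator = 20 + 6 - 2 = 24
s_p^2 = 13.423105 / 24 = 0.55929604
s_p = sqrt(0.55929604) = 0.7479

0.7479


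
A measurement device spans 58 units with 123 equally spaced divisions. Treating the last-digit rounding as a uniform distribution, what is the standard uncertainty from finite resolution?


resolution = range / divisions
resolution = 58 / 123 = 0.47154472
u_res = resolution / (2*sqrt(3))
u_res = 0.47154472 / 3.4641016
u_res = 0.1361

0.1361


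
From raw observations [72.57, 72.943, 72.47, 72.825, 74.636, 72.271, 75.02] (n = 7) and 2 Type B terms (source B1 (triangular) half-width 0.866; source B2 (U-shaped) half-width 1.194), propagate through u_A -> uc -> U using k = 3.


mean = (72.57 + 72.943 + 72.47 + 72.825 + 74.636 + 72.271 + 75.02) / 7 = 73.24785714
s = sqrt(sum((x - mean)^2)/(n-1)) = 1.1073978
u_A = s / sqrt(n) = 1.1073978 / sqrt(7) = 0.41855703
u_B1 = 0.866 / sqrt(6) = 0.35354302
u_B2 = 1.194 / sqrt(2) = 0.8442855
uc = sqrt(0.41855703^2 + 0.35354302^2 + 0.8442855^2) = 1.0064793
U = k * uc = 3 * 1.0064793
U = 3.0194

3.0194


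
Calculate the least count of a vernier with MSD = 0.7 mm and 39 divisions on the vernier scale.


LC = MSD / n_div
= 0.7 / 39
= 0.0179

0.0179


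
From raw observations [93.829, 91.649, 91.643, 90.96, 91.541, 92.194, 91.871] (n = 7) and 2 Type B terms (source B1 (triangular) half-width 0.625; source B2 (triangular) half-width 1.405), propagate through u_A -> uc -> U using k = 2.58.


mean = (93.829 + 91.649 + 91.643 + 90.96 + 91.541 + 92.194 + 91.871) / 7 = 91.95528571
s = sqrt(sum((x - mean)^2)/(n-1)) = 0.90631612
u_A = s / sqrt(n) = 0.90631612 / sqrt(7) = 0.34255529
u_B1 = 0.625 / sqrt(6) = 0.25515518
u_B2 = 1.405 / sqrt(6) = 0.57358885
uc = sqrt(0.34255529^2 + 0.25515518^2 + 0.57358885^2) = 0.71515905
U = k * uc = 2.58 * 0.71515905
U = 1.8451

1.8451


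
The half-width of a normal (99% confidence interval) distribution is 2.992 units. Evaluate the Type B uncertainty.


u_B = half_width / 2.576
u_B = 2.992 / 2.576
u_B = 1.1615

1.1615


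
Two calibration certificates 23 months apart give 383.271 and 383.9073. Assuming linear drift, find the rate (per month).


rate = (v2 - v1) / months
= (383.9073 - 383.271) / 23
= 0.6363 / 23
= 0.0277

0.0277


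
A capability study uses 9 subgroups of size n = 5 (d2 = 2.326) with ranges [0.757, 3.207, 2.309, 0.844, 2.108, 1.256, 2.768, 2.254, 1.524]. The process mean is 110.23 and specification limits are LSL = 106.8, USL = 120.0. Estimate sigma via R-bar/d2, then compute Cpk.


R_bar = (0.757 + 3.207 + 2.309 + 0.844 + 2.108 + 1.256 + 2.768 + 2.254 + 1.524) / 9 = 1.8918889
sigma = R_bar / d2 = 1.8918889 / 2.326 = 0.81336582
Cp = (USL - LSL)/(6*sigma) = (120.0 - 106.8)/(6*0.81336582) = 2.7048
Cpu = (120.0 - 110.23)/(3*0.81336582) = 4.0039
Cpl = (110.23 - 106.8)/(3*0.81336582) = 1.4057
Cpk = min(Cpu, Cpl) = 1.4057

1.4057


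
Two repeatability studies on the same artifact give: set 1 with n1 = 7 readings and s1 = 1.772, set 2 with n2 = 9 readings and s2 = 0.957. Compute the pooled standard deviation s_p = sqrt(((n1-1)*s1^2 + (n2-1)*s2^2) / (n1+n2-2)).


s_p = sqrt(((n1-1)*s1^2 + (n2-1)*s2^2) / (n1+n2-2))
numerator = (7-1)*1.772^2 + (9-1)*0.957^2 = 18.839904 + 7.326792 = 26.166696
denominator = 7 + 9 - 2 = 14
s_p^2 = 26.166696 / 14 = 1.8690497
s_p = sqrt(1.8690497) = 1.3671

1.3671


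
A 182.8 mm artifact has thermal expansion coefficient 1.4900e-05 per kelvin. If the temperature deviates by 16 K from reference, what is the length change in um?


dL = L * alpha * dT
= 182.8 * 1.4900e-05 * 16
= 0.0435795 mm
dL_um = 0.0435795 * 1000 = 43.5795 um

43.5795


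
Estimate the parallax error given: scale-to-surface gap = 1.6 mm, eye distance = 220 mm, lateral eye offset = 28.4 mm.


error = h * offset / d
= 1.6 * 28.4 / 220
= 0.2065

0.2065


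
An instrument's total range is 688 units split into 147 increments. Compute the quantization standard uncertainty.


resolution = range / divisions
resolution = 688 / 147 = 4.6802721
u_res = resolution / (2*sqrt(3))
u_res = 4.6802721 / 3.4641016
u_res = 1.3511

1.3511


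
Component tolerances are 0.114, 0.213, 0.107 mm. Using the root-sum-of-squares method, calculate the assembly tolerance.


RSS = sqrt(0.114^2 + 0.213^2 + 0.107^2)
= sqrt(0.069814)
= 0.2642

0.2642


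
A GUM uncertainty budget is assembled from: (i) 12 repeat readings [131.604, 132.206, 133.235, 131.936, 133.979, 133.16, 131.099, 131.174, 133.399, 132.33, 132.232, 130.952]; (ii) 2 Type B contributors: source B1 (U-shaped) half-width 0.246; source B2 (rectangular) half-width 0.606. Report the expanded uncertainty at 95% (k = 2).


mean = (131.604 + 132.206 + 133.235 + 131.936 + 133.979 + 133.16 + 131.099 + 131.174 + 133.399 + 132.33 + 132.232 + 130.952) / 12 = 132.2755
s = sqrt(sum((x - mean)^2)/(n-1)) = 0.9905057
u_A = s / sqrt(n) = 0.9905057 / sqrt(12) = 0.28593437
u_B1 = 0.246 / sqrt(2) = 0.17394827
u_B2 = 0.606 / sqrt(3) = 0.34987426
uc = sqrt(0.28593437^2 + 0.17394827^2 + 0.34987426^2) = 0.48417813
U = k * uc = 2 * 0.48417813
U = 0.9684

0.9684


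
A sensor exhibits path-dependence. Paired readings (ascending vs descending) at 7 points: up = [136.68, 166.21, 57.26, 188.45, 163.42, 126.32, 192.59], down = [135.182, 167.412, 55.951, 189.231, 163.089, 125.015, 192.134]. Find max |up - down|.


|136.68 - 135.182| = 1.4980
|166.21 - 167.412| = 1.2020
|57.26 - 55.951| = 1.3090
|188.45 - 189.231| = 0.7810
|163.42 - 163.089| = 0.3310
|126.32 - 125.015| = 1.3050
|192.59 - 192.134| = 0.4560
hysteresis = max(diffs) = 1.4980

1.4980


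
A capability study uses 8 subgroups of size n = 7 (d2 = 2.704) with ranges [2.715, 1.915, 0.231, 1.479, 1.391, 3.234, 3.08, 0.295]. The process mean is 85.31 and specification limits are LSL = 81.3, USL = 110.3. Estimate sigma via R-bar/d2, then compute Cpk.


R_bar = (2.715 + 1.915 + 0.231 + 1.479 + 1.391 + 3.234 + 3.08 + 0.295) / 8 = 1.7925
sigma = R_bar / d2 = 1.7925 / 2.704 = 0.6629068
Cp = (USL - LSL)/(6*sigma) = (110.3 - 81.3)/(6*0.6629068) = 7.2911
Cpu = (110.3 - 85.31)/(3*0.6629068) = 12.5659
Cpl = (85.31 - 81.3)/(3*0.6629068) = 2.0164
Cpk = min(Cpu, Cpl) = 2.0164

2.0164


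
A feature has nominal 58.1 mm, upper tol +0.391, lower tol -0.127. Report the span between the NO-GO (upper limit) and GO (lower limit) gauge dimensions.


GO = nominal - lower_tol (smallest hole = maximum material condition)
GO = 58.1 - 0.127 = 57.973
NO-GO = nominal + upper_tol (largest hole = least material condition)
NO-GO = 58.1 + 0.391 = 58.491
spread = NO-GO - GO = 58.491 - 57.973 = 0.5180

0.5180


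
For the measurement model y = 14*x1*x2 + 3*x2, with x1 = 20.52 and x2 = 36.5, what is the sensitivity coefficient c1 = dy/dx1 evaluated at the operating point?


y = 14*x1*x2 + 3*x2
dy/dx1 = 14*x2
Evaluate at x2 = 36.5: c1 = 14 * 36.5
c1 = 511.0000

511.0000


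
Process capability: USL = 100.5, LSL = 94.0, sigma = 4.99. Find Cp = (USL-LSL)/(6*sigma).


Cp = (USL - LSL) / (6 * sigma)
= (100.5 - 94.0) / (6 * 4.99)
= 6.5000 / 29.9400
= 0.2171

0.2171


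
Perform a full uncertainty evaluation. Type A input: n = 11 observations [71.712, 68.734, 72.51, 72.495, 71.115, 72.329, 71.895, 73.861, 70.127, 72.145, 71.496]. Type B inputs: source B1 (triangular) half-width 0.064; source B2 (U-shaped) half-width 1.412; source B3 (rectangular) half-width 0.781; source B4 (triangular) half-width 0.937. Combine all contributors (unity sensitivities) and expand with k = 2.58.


mean = (71.712 + 68.734 + 72.51 + 72.495 + 71.115 + 72.329 + 71.895 + 73.861 + 70.127 + 72.145 + 71.496) / 11 = 71.67445455
s = sqrt(sum((x - mean)^2)/(n-1)) = 1.3504825
u_A = s / sqrt(n) = 1.3504825 / sqrt(11) = 0.40718579
u_B1 = 0.064 / sqrt(6) = 0.026127891
u_B2 = 1.412 / sqrt(2) = 0.99843478
u_B3 = 0.781 / sqrt(3) = 0.45091056
u_B4 = 0.937 / sqrt(6) = 0.38252865
uc = sqrt(0.40718579^2 + 0.026127891^2 + 0.99843478^2 + 0.45091056^2 + 0.38252865^2) = 1.2300421
U = k * uc = 2.58 * 1.2300421
U = 3.1735

3.1735


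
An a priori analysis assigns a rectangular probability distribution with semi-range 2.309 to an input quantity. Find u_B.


u_B = half_width / sqrt(3)
u_B = 2.309 / 1.7320508
u_B = 1.3331

1.3331


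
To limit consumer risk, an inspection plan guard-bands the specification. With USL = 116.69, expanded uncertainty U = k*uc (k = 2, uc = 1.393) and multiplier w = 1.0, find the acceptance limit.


U = k * uc = 2 * 1.393 = 2.786
guard band g = w * U = 1.0 * 2.786 = 2.786
AL = USL - g = 116.69 - 2.786
AL = 113.9040

113.9040


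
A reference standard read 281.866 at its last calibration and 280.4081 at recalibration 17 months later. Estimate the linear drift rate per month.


rate = (v2 - v1) / months
= (280.4081 - 281.866) / 17
= -1.4579 / 17
= -0.0858

-0.0858


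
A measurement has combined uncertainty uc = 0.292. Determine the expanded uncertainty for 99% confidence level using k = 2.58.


U = k * uc
U = 2.58 * 0.292
U = 0.7534

0.7534


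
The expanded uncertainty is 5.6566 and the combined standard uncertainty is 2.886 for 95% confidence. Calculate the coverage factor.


k = U / uc
k = 5.6566 / 2.886
k = 1.96

1.96


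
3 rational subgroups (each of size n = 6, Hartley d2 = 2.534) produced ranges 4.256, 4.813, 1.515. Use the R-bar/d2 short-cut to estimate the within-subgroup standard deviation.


R_bar = (4.256 + 4.813 + 1.515) / 3
R_bar = 10.584 / 3 = 3.528
sigma_hat = R_bar / d2 = 3.528 / 2.534 = 1.3923

1.3923


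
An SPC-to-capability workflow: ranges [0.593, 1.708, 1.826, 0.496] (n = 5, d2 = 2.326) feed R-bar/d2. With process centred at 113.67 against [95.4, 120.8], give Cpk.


R_bar = (0.593 + 1.708 + 1.826 + 0.496) / 4 = 1.15575
sigma = R_bar / d2 = 1.15575 / 2.326 = 0.49688306
Cp = (USL - LSL)/(6*sigma) = (120.8 - 95.4)/(6*0.49688306) = 8.5198
Cpu = (120.8 - 113.67)/(3*0.49688306) = 4.7832
Cpl = (113.67 - 95.4)/(3*0.49688306) = 12.2564
Cpk = min(Cpu, Cpl) = 4.7832

4.7832


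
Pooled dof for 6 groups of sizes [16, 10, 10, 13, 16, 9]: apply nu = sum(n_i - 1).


nu = sum_i (n_i - 1)
nu = ((16 - 1) + (10 - 1) + (10 - 1) + (13 - 1) + (16 - 1) + (9 - 1))
nu = 15 + 9 + 9 + 12 + 15 + 8
nu = 68

68


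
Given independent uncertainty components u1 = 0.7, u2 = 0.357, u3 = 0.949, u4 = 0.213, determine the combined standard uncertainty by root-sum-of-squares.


uc = sqrt(0.7^2 + 0.357^2 + 0.949^2 + 0.213^2)
uc = sqrt(1.563419)
uc = 1.2504

1.2504


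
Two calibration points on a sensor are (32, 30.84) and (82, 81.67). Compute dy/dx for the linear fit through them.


slope = (y2 - y1) / (x2 - x1)
= (81.67 - 30.84) / (82 - 32)
= 50.8300 / 50
= 1.0166

1.0166


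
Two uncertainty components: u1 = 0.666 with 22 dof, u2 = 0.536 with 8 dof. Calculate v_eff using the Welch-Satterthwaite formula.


uc = sqrt(u1^2 + u2^2) = sqrt(0.666^2 + 0.536^2) = 0.85489882
v_eff = uc^4 / (u1^4/v1 + u2^4/v2)
= 0.85489882^4 / (0.666^4/22 + 0.536^4/8)
= 0.53414463 / 0.019260189
v_eff = 27.7331

27.7331


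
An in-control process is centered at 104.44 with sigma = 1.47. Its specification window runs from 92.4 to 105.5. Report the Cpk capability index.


Cpu = (USL - mean) / (3*sigma) = (105.5 - 104.44) / (3*1.47) = 0.2404
Cpl = (mean - LSL) / (3*sigma) = (104.44 - 92.4) / (3*1.47) = 2.7302
Cpk = min(Cpu, Cpl) = 0.2404

0.2404


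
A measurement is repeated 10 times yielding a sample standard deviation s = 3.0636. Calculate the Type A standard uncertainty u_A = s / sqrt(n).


u_A = s / sqrt(n)
u_A = 3.0636 / sqrt(10)
u_A = 3.0636 / 3.1622777
u_A = 0.9688

0.9688


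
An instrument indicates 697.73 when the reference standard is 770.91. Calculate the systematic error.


Systematic error = measured - true
= 697.73 - 770.91
= -73.1800

-73.1800


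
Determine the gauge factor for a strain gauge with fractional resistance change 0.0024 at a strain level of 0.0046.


GF = (dR/R) / epsilon
= 0.0024 / 0.0046
= 0.5217

0.5217


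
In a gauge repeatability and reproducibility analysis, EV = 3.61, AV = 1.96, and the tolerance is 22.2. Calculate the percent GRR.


GRR = sqrt(EV^2 + AV^2) = sqrt(3.61^2 + 1.96^2) = 4.1077609
%GRR = GRR / tol * 100 = 4.1077609 / 22.2 * 100
%GRR = 18.5034

18.5034


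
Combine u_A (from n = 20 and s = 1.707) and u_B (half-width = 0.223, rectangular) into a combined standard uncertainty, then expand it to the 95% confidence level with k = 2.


u_A = s / sqrt(n) = 1.707 / sqrt(20) = 0.3816968
u_B = half_width / sqrt(3) = 0.223 / sqrt(3) = 0.12874911
uc = sqrt(u_A^2 + u_B^2) = sqrt(0.3816968^2 + 0.12874911^2) = 0.40282599
U = k * uc = 2 * 0.40282599
U = 0.8057

0.8057


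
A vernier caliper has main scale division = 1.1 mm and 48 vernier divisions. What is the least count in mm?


LC = MSD / n_div
= 1.1 / 48
= 0.0229

0.0229


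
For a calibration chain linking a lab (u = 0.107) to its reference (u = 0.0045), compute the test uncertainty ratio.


TUR = u_lab / u_ref
= 0.107 / 0.0045
= 23.7778

23.7778


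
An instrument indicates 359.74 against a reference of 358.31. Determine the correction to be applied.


Correction = standard - reading
= 358.31 - 359.74
= -1.4300

-1.4300


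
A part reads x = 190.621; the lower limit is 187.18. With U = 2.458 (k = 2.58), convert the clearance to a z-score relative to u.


u = U / k = 2.458 / 2.58 = 0.95271318
margin = |LSL - x| = |187.18 - 190.621| = 3.441
z = margin / u = 3.441 / 0.95271318
z = 3.6118

3.6118


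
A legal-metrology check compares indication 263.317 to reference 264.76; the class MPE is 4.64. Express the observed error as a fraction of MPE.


e = indication - reference = 263.317 - 264.76 = -1.4430
|e| = 1.4430
ratio = |e| / MPE = 1.4430 / 4.64
ratio = 0.3110

0.3110


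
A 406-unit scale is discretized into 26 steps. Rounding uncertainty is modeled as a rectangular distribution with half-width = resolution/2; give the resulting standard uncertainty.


resolution = range / divisions
resolution = 406 / 26 = 15.615385
u_res = resolution / (2*sqrt(3))
u_res = 15.615385 / 3.4641016
u_res = 4.5078

4.5078


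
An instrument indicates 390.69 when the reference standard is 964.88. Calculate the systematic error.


Systematic error = measured - true
= 390.69 - 964.88
= -574.1900

-574.1900


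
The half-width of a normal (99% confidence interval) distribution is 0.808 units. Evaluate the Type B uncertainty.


u_B = half_width / 2.576
u_B = 0.808 / 2.576
u_B = 0.3137

0.3137


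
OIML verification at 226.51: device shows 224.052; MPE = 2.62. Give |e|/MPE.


e = indication - reference = 224.052 - 226.51 = -2.4580
|e| = 2.4580
ratio = |e| / MPE = 2.4580 / 2.62
ratio = 0.9382

0.9382


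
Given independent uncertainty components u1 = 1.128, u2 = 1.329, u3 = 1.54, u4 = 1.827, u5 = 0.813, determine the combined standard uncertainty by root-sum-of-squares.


uc = sqrt(1.128^2 + 1.329^2 + 1.54^2 + 1.827^2 + 0.813^2)
uc = sqrt(9.409123)
uc = 3.0674

3.0674


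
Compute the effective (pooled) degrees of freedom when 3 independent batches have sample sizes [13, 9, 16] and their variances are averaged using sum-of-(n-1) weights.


nu = sum_i (n_i - 1)
nu = ((13 - 1) + (9 - 1) + (16 - 1))
nu = 12 + 8 + 15
nu = 35

35


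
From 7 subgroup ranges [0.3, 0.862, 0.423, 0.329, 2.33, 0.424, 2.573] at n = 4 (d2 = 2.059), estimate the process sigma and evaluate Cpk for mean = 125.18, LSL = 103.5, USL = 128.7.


R_bar = (0.3 + 0.862 + 0.423 + 0.329 + 2.33 + 0.424 + 2.573) / 7 = 1.0344286
sigma = R_bar / d2 = 1.0344286 / 2.059 = 0.50239369
Cp = (USL - LSL)/(6*sigma) = (128.7 - 103.5)/(6*0.50239369) = 8.3600
Cpu = (128.7 - 125.18)/(3*0.50239369) = 2.3355
Cpl = (125.18 - 103.5)/(3*0.50239369) = 14.3845
Cpk = min(Cpu, Cpl) = 2.3355

2.3355


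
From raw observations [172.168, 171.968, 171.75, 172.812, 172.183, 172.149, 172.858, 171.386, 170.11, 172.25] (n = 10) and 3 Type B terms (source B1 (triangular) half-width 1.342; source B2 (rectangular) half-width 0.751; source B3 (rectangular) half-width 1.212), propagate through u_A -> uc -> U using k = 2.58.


mean = (172.168 + 171.968 + 171.75 + 172.812 + 172.183 + 172.149 + 172.858 + 171.386 + 170.11 + 172.25) / 10 = 171.9634
s = sqrt(sum((x - mean)^2)/(n-1)) = 0.78465466
u_A = s / sqrt(n) = 0.78465466 / sqrt(10) = 0.24812959
u_B1 = 1.342 / sqrt(6) = 0.54786921
u_B2 = 0.751 / sqrt(3) = 0.43359005
u_B3 = 1.212 / sqrt(3) = 0.69974853
uc = sqrt(0.24812959^2 + 0.54786921^2 + 0.43359005^2 + 0.69974853^2) = 1.0194986
U = k * uc = 2.58 * 1.0194986
U = 2.6303

2.6303


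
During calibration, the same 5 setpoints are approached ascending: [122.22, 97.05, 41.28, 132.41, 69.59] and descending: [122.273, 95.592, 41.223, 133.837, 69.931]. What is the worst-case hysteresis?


|122.22 - 122.273| = 0.0530
|97.05 - 95.592| = 1.4580
|41.28 - 41.223| = 0.0570
|132.41 - 133.837| = 1.4270
|69.59 - 69.931| = 0.3410
hysteresis = max(diffs) = 1.4580

1.4580


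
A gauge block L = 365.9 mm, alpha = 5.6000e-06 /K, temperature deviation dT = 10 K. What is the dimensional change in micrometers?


dL = L * alpha * dT
= 365.9 * 5.6000e-06 * 10
= 0.0204904 mm
dL_um = 0.0204904 * 1000 = 20.4904 um

20.4904


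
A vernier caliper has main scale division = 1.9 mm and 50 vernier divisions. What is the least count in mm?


LC = MSD / n_div
= 1.9 / 50
= 0.0380

0.0380


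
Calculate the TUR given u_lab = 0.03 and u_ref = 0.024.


TUR = u_lab / u_ref
= 0.03 / 0.024
= 1.2500

1.2500


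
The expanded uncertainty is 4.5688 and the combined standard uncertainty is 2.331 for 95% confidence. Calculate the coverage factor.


k = U / uc
k = 4.5688 / 2.331
k = 1.96

1.96


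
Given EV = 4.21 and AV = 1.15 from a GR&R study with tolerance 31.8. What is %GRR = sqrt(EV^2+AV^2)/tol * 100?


GRR = sqrt(EV^2 + AV^2) = sqrt(4.21^2 + 1.15^2) = 4.3642411
%GRR = GRR / tol * 100 = 4.3642411 / 31.8 * 100
%GRR = 13.7240

13.7240


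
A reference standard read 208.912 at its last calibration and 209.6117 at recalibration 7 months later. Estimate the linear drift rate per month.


rate = (v2 - v1) / months
= (209.6117 - 208.912) / 7
= 0.6997 / 7
= 0.1000

0.1000


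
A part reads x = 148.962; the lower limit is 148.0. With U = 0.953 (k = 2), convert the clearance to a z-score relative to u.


u = U / k = 0.953 / 2 = 0.4765
margin = |LSL - x| = |148.0 - 148.962| = 0.962
z = margin / u = 0.962 / 0.4765
z = 2.0189

2.0189


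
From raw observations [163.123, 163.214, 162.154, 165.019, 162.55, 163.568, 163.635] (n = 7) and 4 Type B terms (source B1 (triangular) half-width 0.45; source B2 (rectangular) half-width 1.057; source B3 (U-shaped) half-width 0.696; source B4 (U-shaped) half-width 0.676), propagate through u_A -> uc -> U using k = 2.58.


mean = (163.123 + 163.214 + 162.154 + 165.019 + 162.55 + 163.568 + 163.635) / 7 = 163.3232857
s = sqrt(sum((x - mean)^2)/(n-1)) = 0.91740171
u_A = s / sqrt(n) = 0.91740171 / sqrt(7) = 0.34674525
u_B1 = 0.45 / sqrt(6) = 0.18371173
u_B2 = 1.057 / sqrt(3) = 0.61025923
u_B3 = 0.696 / sqrt(2) = 0.49214632
u_B4 = 0.676 / sqrt(2) = 0.47800418
uc = sqrt(0.34674525^2 + 0.18371173^2 + 0.61025923^2 + 0.49214632^2 + 0.47800418^2) = 0.99854624
U = k * uc = 2.58 * 0.99854624
U = 2.5762

2.5762


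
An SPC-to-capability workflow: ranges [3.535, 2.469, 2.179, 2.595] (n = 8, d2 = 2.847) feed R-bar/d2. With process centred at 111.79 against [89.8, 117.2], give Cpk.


R_bar = (3.535 + 2.469 + 2.179 + 2.595) / 4 = 2.6945
sigma = R_bar / d2 = 2.6945 / 2.847 = 0.94643484
Cp = (USL - LSL)/(6*sigma) = (117.2 - 89.8)/(6*0.94643484) = 4.8251
Cpu = (117.2 - 111.79)/(3*0.94643484) = 1.9054
Cpl = (111.79 - 89.8)/(3*0.94643484) = 7.7449
Cpk = min(Cpu, Cpl) = 1.9054

1.9054


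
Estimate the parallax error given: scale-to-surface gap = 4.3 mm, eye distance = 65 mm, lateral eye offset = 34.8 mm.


error = h * offset / d
= 4.3 * 34.8 / 65
= 2.3022

2.3022


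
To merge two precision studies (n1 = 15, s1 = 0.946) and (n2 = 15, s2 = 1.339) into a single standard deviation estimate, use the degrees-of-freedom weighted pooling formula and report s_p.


s_p = sqrt(((n1-1)*s1^2 + (n2-1)*s2^2) / (n1+n2-2))
numerator = (15-1)*0.946^2 + (15-1)*1.339^2 = 12.528824 + 25.100894 = 37.629718
denominator = 15 + 15 - 2 = 28
s_p^2 = 37.629718 / 28 = 1.3439185
s_p = sqrt(1.3439185) = 1.1593

1.1593


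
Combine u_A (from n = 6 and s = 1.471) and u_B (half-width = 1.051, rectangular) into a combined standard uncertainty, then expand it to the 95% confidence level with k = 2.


u_A = s / sqrt(n) = 1.471 / sqrt(6) = 0.60053324
u_B = half_width / sqrt(3) = 1.051 / sqrt(3) = 0.60679513
uc = sqrt(u_A^2 + u_B^2) = sqrt(0.60053324^2 + 0.60679513^2) = 0.85372156
U = k * uc = 2 * 0.85372156
U = 1.7074

1.7074


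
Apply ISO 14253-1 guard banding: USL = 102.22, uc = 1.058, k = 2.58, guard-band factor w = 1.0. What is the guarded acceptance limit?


U = k * uc = 2.58 * 1.058 = 2.72964
guard band g = w * U = 1.0 * 2.72964 = 2.72964
AL = USL - g = 102.22 - 2.72964
AL = 99.4904

99.4904


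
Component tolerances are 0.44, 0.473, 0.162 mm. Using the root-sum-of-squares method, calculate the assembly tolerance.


RSS = sqrt(0.44^2 + 0.473^2 + 0.162^2)
= sqrt(0.443573)
= 0.6660

0.6660


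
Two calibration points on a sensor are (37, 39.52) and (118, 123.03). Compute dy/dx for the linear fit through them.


slope = (y2 - y1) / (x2 - x1)
= (123.03 - 39.52) / (118 - 37)
= 83.5100 / 81
= 1.0310

1.0310


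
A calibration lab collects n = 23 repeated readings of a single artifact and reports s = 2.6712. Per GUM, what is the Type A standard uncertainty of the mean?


u_A = s / sqrt(n)
u_A = 2.6712 / sqrt(23)
u_A = 2.6712 / 4.7958315
u_A = 0.5570

0.5570


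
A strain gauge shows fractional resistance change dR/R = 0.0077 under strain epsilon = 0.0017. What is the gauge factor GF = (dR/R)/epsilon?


GF = (dR/R) / epsilon
= 0.0077 / 0.0017
= 4.5294

4.5294


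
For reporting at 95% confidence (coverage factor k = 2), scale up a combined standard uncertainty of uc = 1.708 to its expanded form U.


U = k * uc
U = 2 * 1.708
U = 3.4160

3.4160


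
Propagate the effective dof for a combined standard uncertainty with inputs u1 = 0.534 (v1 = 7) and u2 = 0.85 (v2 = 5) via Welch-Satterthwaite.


uc = sqrt(u1^2 + u2^2) = sqrt(0.534^2 + 0.85^2) = 1.0038207
v_eff = uc^4 / (u1^4/v1 + u2^4/v2)
= 1.0038207^4 / (0.534^4/7 + 0.85^4/5)
= 1.0153706 / 0.11601753
v_eff = 8.7519

8.7519


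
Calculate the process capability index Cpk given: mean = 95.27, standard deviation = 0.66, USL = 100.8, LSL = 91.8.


Cpu = (USL - mean) / (3*sigma) = (100.8 - 95.27) / (3*0.66) = 2.7929
Cpl = (mean - LSL) / (3*sigma) = (95.27 - 91.8) / (3*0.66) = 1.7525
Cpk = min(Cpu, Cpl) = 1.7525

1.7525


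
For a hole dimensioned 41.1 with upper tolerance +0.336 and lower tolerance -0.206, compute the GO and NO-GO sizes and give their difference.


GO = nominal - lower_tol (smallest hole = maximum material condition)
GO = 41.1 - 0.206 = 40.894
NO-GO = nominal + upper_tol (largest hole = least material condition)
NO-GO = 41.1 + 0.336 = 41.436
spread = NO-GO - GO = 41.436 - 40.894 = 0.5420

0.5420


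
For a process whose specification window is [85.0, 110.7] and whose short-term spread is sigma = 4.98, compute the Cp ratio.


Cp = (USL - LSL) / (6 * sigma)
= (110.7 - 85.0) / (6 * 4.98)
= 25.7000 / 29.8800
= 0.8601

0.8601


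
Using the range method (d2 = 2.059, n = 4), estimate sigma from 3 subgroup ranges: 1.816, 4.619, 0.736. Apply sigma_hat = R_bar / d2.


R_bar = (1.816 + 4.619 + 0.736) / 3
R_bar = 7.171 / 3 = 2.3903333
sigma_hat = R_bar / d2 = 2.3903333 / 2.059 = 1.1609

1.1609


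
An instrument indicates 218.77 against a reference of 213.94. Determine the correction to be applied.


Correction = standard - reading
= 213.94 - 218.77
= -4.8300

-4.8300


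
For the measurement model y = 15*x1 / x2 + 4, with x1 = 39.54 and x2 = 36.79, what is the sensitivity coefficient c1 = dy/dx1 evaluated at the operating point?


y = 15*x1 / x2 + 4
dy/dx1 = 15/x2
Evaluate at x2 = 36.79: c1 = 15 / 36.79
c1 = 0.4077

0.4077


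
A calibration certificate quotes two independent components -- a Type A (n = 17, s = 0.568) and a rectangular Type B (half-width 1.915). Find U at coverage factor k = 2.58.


u_A = s / sqrt(n) = 0.568 / sqrt(17) = 0.13776024
u_B = half_width / sqrt(3) = 1.915 / sqrt(3) = 1.1056258
uc = sqrt(u_A^2 + u_B^2) = sqrt(0.13776024^2 + 1.1056258^2) = 1.1141752
U = k * uc = 2.58 * 1.1141752
U = 2.8746

2.8746


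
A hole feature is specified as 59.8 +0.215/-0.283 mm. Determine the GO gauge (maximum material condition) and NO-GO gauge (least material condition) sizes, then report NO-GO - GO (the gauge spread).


GO = nominal - lower_tol (smallest hole = maximum material condition)
GO = 59.8 - 0.283 = 59.517
NO-GO = nominal + upper_tol (largest hole = least material condition)
NO-GO = 59.8 + 0.215 = 60.015
spread = NO-GO - GO = 60.015 - 59.517 = 0.4980

0.4980


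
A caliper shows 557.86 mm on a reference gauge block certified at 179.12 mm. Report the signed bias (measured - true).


Systematic error = measured - true
= 557.86 - 179.12
= 378.7400

378.7400


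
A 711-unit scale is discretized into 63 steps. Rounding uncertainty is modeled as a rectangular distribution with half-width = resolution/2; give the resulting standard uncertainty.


resolution = range / divisions
resolution = 711 / 63 = 11.285714
u_res = resolution / (2*sqrt(3))
u_res = 11.285714 / 3.4641016
u_res = 3.2579

3.2579


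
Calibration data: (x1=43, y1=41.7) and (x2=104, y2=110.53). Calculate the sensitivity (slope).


slope = (y2 - y1) / (x2 - x1)
= (110.53 - 41.7) / (104 - 43)
= 68.8300 / 61
= 1.1284

1.1284


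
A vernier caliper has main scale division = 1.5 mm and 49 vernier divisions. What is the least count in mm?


LC = MSD / n_div
= 1.5 / 49
= 0.0306

0.0306


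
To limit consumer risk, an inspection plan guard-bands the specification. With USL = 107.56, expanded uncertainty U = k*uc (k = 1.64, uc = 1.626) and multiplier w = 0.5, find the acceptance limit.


U = k * uc = 1.64 * 1.626 = 2.66664
guard band g = w * U = 0.5 * 2.66664 = 1.33332
AL = USL - g = 107.56 - 1.33332
AL = 106.2267

106.2267


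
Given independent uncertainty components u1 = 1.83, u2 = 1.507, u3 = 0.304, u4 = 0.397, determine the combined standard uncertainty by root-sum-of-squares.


uc = sqrt(1.83^2 + 1.507^2 + 0.304^2 + 0.397^2)
uc = sqrt(5.869974)
uc = 2.4228

2.4228


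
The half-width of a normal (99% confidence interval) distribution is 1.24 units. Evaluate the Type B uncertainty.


u_B = half_width / 2.576
u_B = 1.24 / 2.576
u_B = 0.4814

0.4814


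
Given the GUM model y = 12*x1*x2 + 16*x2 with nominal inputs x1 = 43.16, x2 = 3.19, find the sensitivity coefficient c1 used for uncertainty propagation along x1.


y = 12*x1*x2 + 16*x2
dy/dx1 = 12*x2
Evaluate at x2 = 3.19: c1 = 12 * 3.19
c1 = 38.2800

38.2800


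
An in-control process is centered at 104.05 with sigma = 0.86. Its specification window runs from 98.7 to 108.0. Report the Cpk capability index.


Cpu = (USL - mean) / (3*sigma) = (108.0 - 104.05) / (3*0.86) = 1.5310
Cpl = (mean - LSL) / (3*sigma) = (104.05 - 98.7) / (3*0.86) = 2.0736
Cpk = min(Cpu, Cpl) = 1.5310

1.5310


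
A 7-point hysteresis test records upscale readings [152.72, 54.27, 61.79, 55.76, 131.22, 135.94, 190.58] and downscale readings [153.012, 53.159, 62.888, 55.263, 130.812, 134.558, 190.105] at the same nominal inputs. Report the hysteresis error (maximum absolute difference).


|152.72 - 153.012| = 0.2920
|54.27 - 53.159| = 1.1110
|61.79 - 62.888| = 1.0980
|55.76 - 55.263| = 0.4970
|131.22 - 130.812| = 0.4080
|135.94 - 134.558| = 1.3820
|190.58 - 190.105| = 0.4750
hysteresis = max(diffs) = 1.3820

1.3820


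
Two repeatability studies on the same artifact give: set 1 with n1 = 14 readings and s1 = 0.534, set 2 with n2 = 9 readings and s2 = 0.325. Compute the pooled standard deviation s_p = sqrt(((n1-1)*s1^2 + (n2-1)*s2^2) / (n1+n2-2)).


s_p = sqrt(((n1-1)*s1^2 + (n2-1)*s2^2) / (n1+n2-2))
numerator = (14-1)*0.534^2 + (9-1)*0.325^2 = 3.707028 + 0.845 = 4.552028
denominator = 14 + 9 - 2 = 21
s_p^2 = 4.552028 / 21 = 0.21676324
s_p = sqrt(0.21676324) = 0.4656

0.4656


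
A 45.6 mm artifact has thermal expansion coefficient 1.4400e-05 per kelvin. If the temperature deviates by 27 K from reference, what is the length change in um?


dL = L * alpha * dT
= 45.6 * 1.4400e-05 * 27
= 0.0177293 mm
dL_um = 0.0177293 * 1000 = 17.7293 um

17.7293


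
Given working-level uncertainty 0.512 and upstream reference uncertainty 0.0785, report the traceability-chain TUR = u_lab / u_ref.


TUR = u_lab / u_ref
= 0.512 / 0.0785
= 6.5223

6.5223


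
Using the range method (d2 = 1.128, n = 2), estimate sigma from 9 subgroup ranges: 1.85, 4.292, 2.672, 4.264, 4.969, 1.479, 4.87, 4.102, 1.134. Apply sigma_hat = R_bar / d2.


R_bar = (1.85 + 4.292 + 2.672 + 4.264 + 4.969 + 1.479 + 4.87 + 4.102 + 1.134) / 9
R_bar = 29.632 / 9 = 3.2924444
sigma_hat = R_bar / d2 = 3.2924444 / 1.128 = 2.9188

2.9188


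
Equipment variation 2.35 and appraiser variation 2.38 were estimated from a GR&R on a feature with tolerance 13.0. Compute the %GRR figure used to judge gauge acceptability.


GRR = sqrt(EV^2 + AV^2) = sqrt(2.35^2 + 2.38^2) = 3.3446823
%GRR = GRR / tol * 100 = 3.3446823 / 13.0 * 100
%GRR = 25.7283

25.7283


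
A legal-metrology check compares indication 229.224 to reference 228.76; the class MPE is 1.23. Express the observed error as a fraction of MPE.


e = indication - reference = 229.224 - 228.76 = 0.4640
|e| = 0.4640
ratio = |e| / MPE = 0.4640 / 1.23
ratio = 0.3772

0.3772


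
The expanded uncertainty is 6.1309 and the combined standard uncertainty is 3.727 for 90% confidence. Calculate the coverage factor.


k = U / uc
k = 6.1309 / 3.727
k = 1.645

1.645


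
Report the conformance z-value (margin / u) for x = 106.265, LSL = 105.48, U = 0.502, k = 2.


u = U / k = 0.502 / 2 = 0.251
margin = |LSL - x| = |105.48 - 106.265| = 0.785
z = margin / u = 0.785 / 0.251
z = 3.1275

3.1275


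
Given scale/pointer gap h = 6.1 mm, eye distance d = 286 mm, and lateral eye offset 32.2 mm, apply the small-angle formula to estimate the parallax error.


error = h * offset / d
= 6.1 * 32.2 / 286
= 0.6868

0.6868


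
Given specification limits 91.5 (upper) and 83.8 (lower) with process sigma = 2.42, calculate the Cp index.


Cp = (USL - LSL) / (6 * sigma)
= (91.5 - 83.8) / (6 * 2.42)
= 7.7000 / 14.5200
= 0.5303

0.5303


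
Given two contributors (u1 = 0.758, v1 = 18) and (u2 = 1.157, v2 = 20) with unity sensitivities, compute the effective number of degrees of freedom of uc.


uc = sqrt(u1^2 + u2^2) = sqrt(0.758^2 + 1.157^2) = 1.3831894
v_eff = uc^4 / (u1^4/v1 + u2^4/v2)
= 1.3831894^4 / (0.758^4/18 + 1.157^4/20)
= 3.6603837 / 0.10793927
v_eff = 33.9115

33.9115


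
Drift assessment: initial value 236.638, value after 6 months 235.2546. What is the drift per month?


rate = (v2 - v1) / months
= (235.2546 - 236.638) / 6
= -1.3834 / 6
= -0.2306

-0.2306


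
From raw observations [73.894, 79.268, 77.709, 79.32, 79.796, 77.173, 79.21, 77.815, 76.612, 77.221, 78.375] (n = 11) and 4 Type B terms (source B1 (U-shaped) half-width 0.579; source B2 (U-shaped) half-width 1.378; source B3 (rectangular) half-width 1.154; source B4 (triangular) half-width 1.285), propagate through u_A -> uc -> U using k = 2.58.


mean = (73.894 + 79.268 + 77.709 + 79.32 + 79.796 + 77.173 + 79.21 + 77.815 + 76.612 + 77.221 + 78.375) / 11 = 77.85390909
s = sqrt(sum((x - mean)^2)/(n-1)) = 1.6775355
u_A = s / sqrt(n) = 1.6775355 / sqrt(11) = 0.50579598
u_B1 = 0.579 / sqrt(2) = 0.40941483
u_B2 = 1.378 / sqrt(2) = 0.97439314
u_B3 = 1.154 / sqrt(3) = 0.66626221
u_B4 = 1.285 / sqrt(6) = 0.52459905
uc = sqrt(0.50579598^2 + 0.40941483^2 + 0.97439314^2 + 0.66626221^2 + 0.52459905^2) = 1.4463753
U = k * uc = 2.58 * 1.4463753
U = 3.7316

3.7316


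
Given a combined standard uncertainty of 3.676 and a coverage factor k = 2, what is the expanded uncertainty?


U = k * uc
U = 2 * 3.676
U = 7.3520

7.3520


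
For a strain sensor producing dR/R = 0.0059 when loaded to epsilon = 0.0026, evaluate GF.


GF = (dR/R) / epsilon
= 0.0059 / 0.0026
= 2.2692

2.2692


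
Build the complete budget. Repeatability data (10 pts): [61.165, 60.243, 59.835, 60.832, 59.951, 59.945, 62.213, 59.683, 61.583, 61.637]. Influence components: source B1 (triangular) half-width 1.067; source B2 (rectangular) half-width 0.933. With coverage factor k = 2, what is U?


mean = (61.165 + 60.243 + 59.835 + 60.832 + 59.951 + 59.945 + 62.213 + 59.683 + 61.583 + 61.637) / 10 = 60.7087
s = sqrt(sum((x - mean)^2)/(n-1)) = 0.9007471
u_A = s / sqrt(n) = 0.9007471 / sqrt(10) = 0.28484124
u_B1 = 1.067 / sqrt(6) = 0.43560093
u_B2 = 0.933 / sqrt(3) = 0.5386678
uc = sqrt(0.28484124^2 + 0.43560093^2 + 0.5386678^2) = 0.74902984
U = k * uc = 2 * 0.74902984
U = 1.4981

1.4981


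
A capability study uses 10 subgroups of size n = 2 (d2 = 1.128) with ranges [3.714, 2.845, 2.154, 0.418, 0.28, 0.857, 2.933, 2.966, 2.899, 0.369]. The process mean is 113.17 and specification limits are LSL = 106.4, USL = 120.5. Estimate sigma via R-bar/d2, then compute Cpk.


R_bar = (3.714 + 2.845 + 2.154 + 0.418 + 0.28 + 0.857 + 2.933 + 2.966 + 2.899 + 0.369) / 10 = 1.9435
sigma = R_bar / d2 = 1.9435 / 1.128 = 1.722961
Cp = (USL - LSL)/(6*sigma) = (120.5 - 106.4)/(6*1.722961) = 1.3639
Cpu = (120.5 - 113.17)/(3*1.722961) = 1.4181
Cpl = (113.17 - 106.4)/(3*1.722961) = 1.3098
Cpk = min(Cpu, Cpl) = 1.3098

1.3098


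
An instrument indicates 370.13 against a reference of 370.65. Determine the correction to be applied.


Correction = standard - reading
= 370.65 - 370.13
= 0.5200

0.5200


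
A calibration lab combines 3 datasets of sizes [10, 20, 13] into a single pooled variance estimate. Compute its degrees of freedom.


nu = sum_i (n_i - 1)
nu = ((10 - 1) + (20 - 1) + (13 - 1))
nu = 9 + 19 + 12
nu = 40

40


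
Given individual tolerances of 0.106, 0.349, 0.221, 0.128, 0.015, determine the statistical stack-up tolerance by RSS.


RSS = sqrt(0.106^2 + 0.349^2 + 0.221^2 + 0.128^2 + 0.015^2)
= sqrt(0.198487)
= 0.4455

0.4455


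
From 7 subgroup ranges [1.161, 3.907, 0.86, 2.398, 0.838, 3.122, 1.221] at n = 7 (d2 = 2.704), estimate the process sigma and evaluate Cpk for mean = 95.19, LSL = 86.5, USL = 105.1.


R_bar = (1.161 + 3.907 + 0.86 + 2.398 + 0.838 + 3.122 + 1.221) / 7 = 1.9295714
sigma = R_bar / d2 = 1.9295714 / 2.704 = 0.71359889
Cp = (USL - LSL)/(6*sigma) = (105.1 - 86.5)/(6*0.71359889) = 4.3442
Cpu = (105.1 - 95.19)/(3*0.71359889) = 4.6291
Cpl = (95.19 - 86.5)/(3*0.71359889) = 4.0592
Cpk = min(Cpu, Cpl) = 4.0592

4.0592


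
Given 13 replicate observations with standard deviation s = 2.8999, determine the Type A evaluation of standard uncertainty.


u_A = s / sqrt(n)
u_A = 2.8999 / sqrt(13)
u_A = 2.8999 / 3.6055513
u_A = 0.8043

0.8043


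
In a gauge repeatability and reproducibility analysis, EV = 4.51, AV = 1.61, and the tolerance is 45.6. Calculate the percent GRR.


GRR = sqrt(EV^2 + AV^2) = sqrt(4.51^2 + 1.61^2) = 4.7887577
%GRR = GRR / tol * 100 = 4.7887577 / 45.6 * 100
%GRR = 10.5017

10.5017


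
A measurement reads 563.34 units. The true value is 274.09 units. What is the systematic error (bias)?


Systematic error = measured - true
= 563.34 - 274.09
= 289.2500

289.2500


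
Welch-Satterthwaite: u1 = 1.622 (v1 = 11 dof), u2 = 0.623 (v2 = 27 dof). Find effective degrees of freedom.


uc = sqrt(u1^2 + u2^2) = sqrt(1.622^2 + 0.623^2) = 1.7375307
v_eff = uc^4 / (u1^4/v1 + u2^4/v2)
= 1.7375307^4 / (1.622^4/11 + 0.623^4/27)
= 9.1144391 / 0.63481129
v_eff = 14.3577

14.3577


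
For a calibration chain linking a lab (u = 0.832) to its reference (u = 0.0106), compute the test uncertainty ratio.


TUR = u_lab / u_ref
= 0.832 / 0.0106
= 78.4906

78.4906


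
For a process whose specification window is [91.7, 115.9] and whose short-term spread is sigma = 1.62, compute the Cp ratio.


Cp = (USL - LSL) / (6 * sigma)
= (115.9 - 91.7) / (6 * 1.62)
= 24.2000 / 9.7200
= 2.4897

2.4897


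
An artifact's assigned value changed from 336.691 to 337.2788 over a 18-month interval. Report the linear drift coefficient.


rate = (v2 - v1) / months
= (337.2788 - 336.691) / 18
= 0.5878 / 18
= 0.0327

0.0327


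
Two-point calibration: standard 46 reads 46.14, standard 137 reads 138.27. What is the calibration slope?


slope = (y2 - y1) / (x2 - x1)
= (138.27 - 46.14) / (137 - 46)
= 92.1300 / 91
= 1.0124

1.0124


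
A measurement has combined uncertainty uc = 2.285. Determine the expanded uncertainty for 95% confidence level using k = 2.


U = k * uc
U = 2 * 2.285
U = 4.5700

4.5700


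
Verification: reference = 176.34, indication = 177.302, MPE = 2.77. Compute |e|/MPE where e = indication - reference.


e = indication - reference = 177.302 - 176.34 = 0.9620
|e| = 0.9620
ratio = |e| / MPE = 0.9620 / 2.77
ratio = 0.3473

0.3473


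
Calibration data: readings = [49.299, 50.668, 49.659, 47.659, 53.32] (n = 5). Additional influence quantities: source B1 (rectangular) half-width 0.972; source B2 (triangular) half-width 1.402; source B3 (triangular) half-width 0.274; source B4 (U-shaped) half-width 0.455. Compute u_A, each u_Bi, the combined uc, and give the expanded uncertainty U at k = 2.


mean = (49.299 + 50.668 + 49.659 + 47.659 + 53.32) / 5 = 50.121
s = sqrt(sum((x - mean)^2)/(n-1)) = 2.0906567
u_A = s / sqrt(n) = 2.0906567 / sqrt(5) = 0.9349701
u_B1 = 0.972 / sqrt(3) = 0.56118446
u_B2 = 1.402 / sqrt(6) = 0.5723641
u_B3 = 0.274 / sqrt(6) = 0.11186003
u_B4 = 0.455 / sqrt(2) = 0.32173359
uc = sqrt(0.9349701^2 + 0.56118446^2 + 0.5723641^2 + 0.11186003^2 + 0.32173359^2) = 1.2777805
U = k * uc = 2 * 1.2777805
U = 2.5556

2.5556
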